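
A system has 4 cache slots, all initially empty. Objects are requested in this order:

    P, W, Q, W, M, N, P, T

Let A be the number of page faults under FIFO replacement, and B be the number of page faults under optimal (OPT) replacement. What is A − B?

1

Under FIFO: F F F . F F F F → 7 faults.
Under OPT: F F F . F F . F → 6 faults.
A − B = 7 − 6 = 1.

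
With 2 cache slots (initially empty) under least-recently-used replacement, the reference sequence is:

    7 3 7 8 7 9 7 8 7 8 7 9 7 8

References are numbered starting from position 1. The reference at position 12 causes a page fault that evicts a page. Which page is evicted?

8

pos 1: 7: miss, frames {7}
pos 2: 3: miss, frames {7,3}
pos 3: 7: hit
pos 4: 8: miss, evict 3, frames {7,8}
pos 5: 7: hit
pos 6: 9: miss, evict 8, frames {7,9}
pos 7: 7: hit
pos 8: 8: miss, evict 9, frames {7,8}
pos 9: 7: hit
pos 10: 8: hit
pos 11: 7: hit
pos 12: 9: miss, evict 8, frames {7,9}
At position 12, page 8 is evicted.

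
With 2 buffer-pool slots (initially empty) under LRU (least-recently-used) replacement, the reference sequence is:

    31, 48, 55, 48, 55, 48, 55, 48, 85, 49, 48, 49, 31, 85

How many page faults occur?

8

31 → miss, frames {31}
48 → miss, frames {31,48}
55 → miss, evict 31, frames {48,55}
48 → hit
55 → hit
48 → hit
55 → hit
48 → hit
85 → miss, evict 55, frames {48,85}
49 → miss, evict 48, frames {85,49}
48 → miss, evict 85, frames {49,48}
49 → hit
31 → miss, evict 48, frames {49,31}
85 → miss, evict 49, frames {31,85}
Page faults: 8.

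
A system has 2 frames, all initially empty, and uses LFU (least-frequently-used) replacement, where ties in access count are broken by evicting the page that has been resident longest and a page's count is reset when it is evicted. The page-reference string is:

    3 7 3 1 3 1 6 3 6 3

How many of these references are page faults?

4

3 → miss, frames (3)
7 → miss, frames (3 7)
3 → hit
1 → miss, evict 7, frames (3 1)
3 → hit
1 → hit
6 → miss, evict 1, frames (3 6)
3 → hit
6 → hit
3 → hit
Page faults: 4.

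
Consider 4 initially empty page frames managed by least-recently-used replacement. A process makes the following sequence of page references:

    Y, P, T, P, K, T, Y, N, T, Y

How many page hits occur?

Y: fault, frames {Y}
P: fault, frames {Y,P}
T: fault, frames {Y,P,T}
P: hit
K: fault, frames {Y,T,P,K}
T: hit
Y: hit
N: fault, evict P, frames {K,T,Y,N}
T: hit
Y: hit
Hits: 5.

5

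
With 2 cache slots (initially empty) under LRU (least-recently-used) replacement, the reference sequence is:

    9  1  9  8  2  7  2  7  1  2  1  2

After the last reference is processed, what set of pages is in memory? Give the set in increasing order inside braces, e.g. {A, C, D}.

{1, 2}

9: fault, frames {9}
1: fault, frames {9,1}
9: hit
8: fault, evict 1, frames {9,8}
2: fault, evict 9, frames {8,2}
7: fault, evict 8, frames {2,7}
2: hit
7: hit
1: fault, evict 2, frames {7,1}
2: fault, evict 7, frames {1,2}
1: hit
2: hit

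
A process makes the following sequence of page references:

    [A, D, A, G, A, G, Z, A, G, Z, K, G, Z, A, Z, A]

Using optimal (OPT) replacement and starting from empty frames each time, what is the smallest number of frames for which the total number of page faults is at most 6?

f=1: 16 faults
f=2: 8 faults
f=3: 6 faults
f=4: 5 faults
f=5: 5 faults
Smallest f with faults ≤ 6 is 3.

3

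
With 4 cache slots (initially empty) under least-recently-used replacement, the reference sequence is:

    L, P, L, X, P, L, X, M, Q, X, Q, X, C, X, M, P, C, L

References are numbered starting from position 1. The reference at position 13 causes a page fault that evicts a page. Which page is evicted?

L

pos 1: L -> fault, frames {L}
pos 2: P -> fault, frames {L,P}
pos 3: L -> hit
pos 4: X -> fault, frames {P,L,X}
pos 5: P -> hit
pos 6: L -> hit
pos 7: X -> hit
pos 8: M -> fault, frames {P,L,X,M}
pos 9: Q -> fault, evict P, frames {L,X,M,Q}
pos 10: X -> hit
pos 11: Q -> hit
pos 12: X -> hit
pos 13: C -> fault, evict L, frames {M,Q,X,C}
At position 13, page L is evicted.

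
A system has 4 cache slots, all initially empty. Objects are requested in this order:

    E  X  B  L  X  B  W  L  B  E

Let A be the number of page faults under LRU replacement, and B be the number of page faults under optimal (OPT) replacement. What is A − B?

Under LRU: F F F F . . F . . F → 6 faults.
Under OPT: F F F F . . F . . . → 5 faults.
A − B = 6 − 5 = 1.

1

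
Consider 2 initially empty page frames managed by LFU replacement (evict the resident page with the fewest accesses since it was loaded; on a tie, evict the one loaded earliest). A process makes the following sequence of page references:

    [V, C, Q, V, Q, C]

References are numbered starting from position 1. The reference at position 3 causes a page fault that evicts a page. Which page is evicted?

V

pos 1: V → fault, frames [V]
pos 2: C → fault, frames [V, C]
pos 3: Q → fault, evict V, frames [C, Q]
At position 3, page V is evicted.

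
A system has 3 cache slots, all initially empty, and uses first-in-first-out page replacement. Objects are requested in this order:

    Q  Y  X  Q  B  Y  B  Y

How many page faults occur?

4

Q -> miss, frames {Q}
Y -> miss, frames {Q,Y}
X -> miss, frames {Q,Y,X}
Q -> hit
B -> miss, evict Q, frames {Y,X,B}
Y -> hit
B -> hit
Y -> hit
Page faults: 4.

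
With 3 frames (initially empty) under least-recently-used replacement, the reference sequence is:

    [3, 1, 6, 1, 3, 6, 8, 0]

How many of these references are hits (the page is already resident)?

3: miss, frames (3)
1: miss, frames (3 1)
6: miss, frames (3 1 6)
1: hit
3: hit
6: hit
8: miss, evict 1, frames (3 6 8)
0: miss, evict 3, frames (6 8 0)
Hits: 3.

3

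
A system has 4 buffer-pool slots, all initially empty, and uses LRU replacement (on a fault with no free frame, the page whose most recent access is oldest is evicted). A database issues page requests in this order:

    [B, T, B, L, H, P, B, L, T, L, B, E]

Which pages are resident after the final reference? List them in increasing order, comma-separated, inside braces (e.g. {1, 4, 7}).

B -> miss, frames {B}
T -> miss, frames {B,T}
B -> hit
L -> miss, frames {T,B,L}
H -> miss, frames {T,B,L,H}
P -> miss, evict T, frames {B,L,H,P}
B -> hit
L -> hit
T -> miss, evict H, frames {P,B,L,T}
L -> hit
B -> hit
E -> miss, evict P, frames {T,L,B,E}

{B, E, L, T}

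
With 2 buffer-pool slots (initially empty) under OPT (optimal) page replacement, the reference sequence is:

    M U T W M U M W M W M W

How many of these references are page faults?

6

M -> fault, frames (M)
U -> fault, frames (M U)
T -> fault, evict U, frames (M T)
W -> fault, evict T, frames (M W)
M -> hit
U -> fault, evict W, frames (M U)
M -> hit
W -> fault, evict U, frames (M W)
M -> hit
W -> hit
M -> hit
W -> hit
Page faults: 6.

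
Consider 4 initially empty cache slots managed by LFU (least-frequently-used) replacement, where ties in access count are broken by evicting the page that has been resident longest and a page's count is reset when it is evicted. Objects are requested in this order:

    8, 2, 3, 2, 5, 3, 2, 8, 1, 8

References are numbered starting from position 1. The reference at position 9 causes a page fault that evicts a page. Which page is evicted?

5

pos 1: 8 → fault, frames {8}
pos 2: 2 → fault, frames {8,2}
pos 3: 3 → fault, frames {8,2,3}
pos 4: 2 → hit
pos 5: 5 → fault, frames {8,2,3,5}
pos 6: 3 → hit
pos 7: 2 → hit
pos 8: 8 → hit
pos 9: 1 → fault, evict 5, frames {8,2,3,1}
At position 9, page 5 is evicted.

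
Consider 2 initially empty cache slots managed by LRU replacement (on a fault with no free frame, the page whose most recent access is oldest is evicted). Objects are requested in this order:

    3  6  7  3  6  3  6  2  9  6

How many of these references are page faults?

8

3: miss, frames [3]
6: miss, frames [3, 6]
7: miss, evict 3, frames [6, 7]
3: miss, evict 6, frames [7, 3]
6: miss, evict 7, frames [3, 6]
3: hit
6: hit
2: miss, evict 3, frames [6, 2]
9: miss, evict 6, frames [2, 9]
6: miss, evict 2, frames [9, 6]
Page faults: 8.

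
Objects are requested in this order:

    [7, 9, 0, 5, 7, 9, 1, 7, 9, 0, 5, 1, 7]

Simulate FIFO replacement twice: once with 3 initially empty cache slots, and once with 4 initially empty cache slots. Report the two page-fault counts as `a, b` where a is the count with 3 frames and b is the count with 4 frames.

3 frames: F F F F F F F . . F F . F → 10 faults.
4 frames: F F F F . . F F F F F F F → 11 faults.
11 > 10: adding a frame increased faults — Belady's anomaly.

10, 11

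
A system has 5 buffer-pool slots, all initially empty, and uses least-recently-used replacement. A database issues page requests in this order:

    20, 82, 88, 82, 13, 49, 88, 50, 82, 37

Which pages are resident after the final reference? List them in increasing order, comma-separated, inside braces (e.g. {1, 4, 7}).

{37, 49, 50, 82, 88}

20: miss, frames {20}
82: miss, frames {20,82}
88: miss, frames {20,82,88}
82: hit
13: miss, frames {20,88,82,13}
49: miss, frames {20,88,82,13,49}
88: hit
50: miss, evict 20, frames {82,13,49,88,50}
82: hit
37: miss, evict 13, frames {49,88,50,82,37}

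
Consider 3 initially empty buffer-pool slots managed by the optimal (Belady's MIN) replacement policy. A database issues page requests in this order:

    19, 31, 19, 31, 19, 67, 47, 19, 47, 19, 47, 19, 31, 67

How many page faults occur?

19: fault, frames [19]
31: fault, frames [19, 31]
19: hit
31: hit
19: hit
67: fault, frames [19, 31, 67]
47: fault, evict 67, frames [19, 31, 47]
19: hit
47: hit
19: hit
47: hit
19: hit
31: hit
67: fault, evict 47, frames [19, 31, 67]
Page faults: 5.

5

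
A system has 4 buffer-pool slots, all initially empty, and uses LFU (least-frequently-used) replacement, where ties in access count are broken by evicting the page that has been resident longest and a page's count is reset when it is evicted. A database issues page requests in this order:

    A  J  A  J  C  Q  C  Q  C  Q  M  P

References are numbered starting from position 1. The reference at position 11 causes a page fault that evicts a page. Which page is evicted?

pos 1: A -> miss, frames [A]
pos 2: J -> miss, frames [A, J]
pos 3: A -> hit
pos 4: J -> hit
pos 5: C -> miss, frames [A, J, C]
pos 6: Q -> miss, frames [A, J, C, Q]
pos 7: C -> hit
pos 8: Q -> hit
pos 9: C -> hit
pos 10: Q -> hit
pos 11: M -> miss, evict A, frames [J, C, Q, M]
At position 11, page A is evicted.

A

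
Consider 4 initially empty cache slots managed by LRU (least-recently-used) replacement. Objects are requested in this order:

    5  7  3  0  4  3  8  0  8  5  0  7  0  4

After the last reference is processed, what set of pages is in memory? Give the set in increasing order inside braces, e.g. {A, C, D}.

{0, 4, 5, 7}

5 → fault, frames (5)
7 → fault, frames (5 7)
3 → fault, frames (5 7 3)
0 → fault, frames (5 7 3 0)
4 → fault, evict 5, frames (7 3 0 4)
3 → hit
8 → fault, evict 7, frames (0 4 3 8)
0 → hit
8 → hit
5 → fault, evict 4, frames (3 0 8 5)
0 → hit
7 → fault, evict 3, frames (8 5 0 7)
0 → hit
4 → fault, evict 8, frames (5 7 0 4)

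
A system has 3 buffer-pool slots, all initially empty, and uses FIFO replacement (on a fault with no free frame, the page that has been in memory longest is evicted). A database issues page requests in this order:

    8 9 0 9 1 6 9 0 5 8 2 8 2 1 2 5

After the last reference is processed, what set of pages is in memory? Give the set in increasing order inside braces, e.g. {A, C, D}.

8 → fault, frames (8)
9 → fault, frames (8 9)
0 → fault, frames (8 9 0)
9 → hit
1 → fault, evict 8, frames (9 0 1)
6 → fault, evict 9, frames (0 1 6)
9 → fault, evict 0, frames (1 6 9)
0 → fault, evict 1, frames (6 9 0)
5 → fault, evict 6, frames (9 0 5)
8 → fault, evict 9, frames (0 5 8)
2 → fault, evict 0, frames (5 8 2)
8 → hit
2 → hit
1 → fault, evict 5, frames (8 2 1)
2 → hit
5 → fault, evict 8, frames (2 1 5)

{1, 2, 5}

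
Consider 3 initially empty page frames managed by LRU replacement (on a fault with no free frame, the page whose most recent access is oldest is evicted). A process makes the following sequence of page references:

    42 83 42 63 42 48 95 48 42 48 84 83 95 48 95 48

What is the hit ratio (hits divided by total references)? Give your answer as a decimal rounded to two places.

42 → miss, frames (42)
83 → miss, frames (42 83)
42 → hit
63 → miss, frames (83 42 63)
42 → hit
48 → miss, evict 83, frames (63 42 48)
95 → miss, evict 63, frames (42 48 95)
48 → hit
42 → hit
48 → hit
84 → miss, evict 95, frames (42 48 84)
83 → miss, evict 42, frames (48 84 83)
95 → miss, evict 48, frames (84 83 95)
48 → miss, evict 84, frames (83 95 48)
95 → hit
48 → hit
Hits: 7 of 16 references → 7/16 = 0.4375.

0.44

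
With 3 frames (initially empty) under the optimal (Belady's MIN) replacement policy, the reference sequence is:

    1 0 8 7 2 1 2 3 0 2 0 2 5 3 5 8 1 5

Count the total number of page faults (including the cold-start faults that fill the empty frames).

1 -> fault, frames (1)
0 -> fault, frames (1 0)
8 -> fault, frames (1 0 8)
7 -> fault, evict 8, frames (1 0 7)
2 -> fault, evict 7, frames (1 0 2)
1 -> hit
2 -> hit
3 -> fault, evict 1, frames (0 2 3)
0 -> hit
2 -> hit
0 -> hit
2 -> hit
5 -> fault, evict 2, frames (0 3 5)
3 -> hit
5 -> hit
8 -> fault, evict 3, frames (0 5 8)
1 -> fault, evict 8, frames (0 5 1)
5 -> hit
Page faults: 9.

9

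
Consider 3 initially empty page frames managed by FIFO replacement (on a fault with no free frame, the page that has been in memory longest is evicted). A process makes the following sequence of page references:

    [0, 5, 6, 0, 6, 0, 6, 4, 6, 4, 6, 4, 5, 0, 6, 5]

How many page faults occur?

6

0 → miss, frames [0]
5 → miss, frames [0, 5]
6 → miss, frames [0, 5, 6]
0 → hit
6 → hit
0 → hit
6 → hit
4 → miss, evict 0, frames [5, 6, 4]
6 → hit
4 → hit
6 → hit
4 → hit
5 → hit
0 → miss, evict 5, frames [6, 4, 0]
6 → hit
5 → miss, evict 6, frames [4, 0, 5]
Page faults: 6.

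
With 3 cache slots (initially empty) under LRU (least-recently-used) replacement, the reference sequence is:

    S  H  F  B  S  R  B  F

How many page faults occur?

S: miss, frames [S]
H: miss, frames [S, H]
F: miss, frames [S, H, F]
B: miss, evict S, frames [H, F, B]
S: miss, evict H, frames [F, B, S]
R: miss, evict F, frames [B, S, R]
B: hit
F: miss, evict S, frames [R, B, F]
Page faults: 7.

7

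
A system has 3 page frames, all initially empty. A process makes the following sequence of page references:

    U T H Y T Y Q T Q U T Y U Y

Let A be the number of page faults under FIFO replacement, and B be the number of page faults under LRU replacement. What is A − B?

1

Under FIFO: F F F F . . F F . F . F . . → 8 faults.
Under LRU: F F F F . . F . . F . F . . → 7 faults.
A − B = 8 − 7 = 1.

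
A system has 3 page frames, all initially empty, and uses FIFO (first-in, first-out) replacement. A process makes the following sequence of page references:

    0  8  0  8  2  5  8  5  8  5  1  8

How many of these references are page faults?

0 → miss, frames {0}
8 → miss, frames {0,8}
0 → hit
8 → hit
2 → miss, frames {0,8,2}
5 → miss, evict 0, frames {8,2,5}
8 → hit
5 → hit
8 → hit
5 → hit
1 → miss, evict 8, frames {2,5,1}
8 → miss, evict 2, frames {5,1,8}
Page faults: 6.

6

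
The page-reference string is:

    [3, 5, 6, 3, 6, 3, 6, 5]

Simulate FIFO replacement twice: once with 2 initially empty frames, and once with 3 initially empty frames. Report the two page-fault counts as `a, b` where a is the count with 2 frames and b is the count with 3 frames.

5, 3

2 frames: F F F F . . . F → 5 faults.
3 frames: F F F . . . . . → 3 faults.
3 < 5: adding a frame reduced faults, as is typical.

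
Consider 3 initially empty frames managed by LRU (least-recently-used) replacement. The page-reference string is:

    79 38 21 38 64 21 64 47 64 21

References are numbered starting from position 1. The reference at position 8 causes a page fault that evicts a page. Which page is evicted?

pos 1: 79 -> fault, frames (79)
pos 2: 38 -> fault, frames (79 38)
pos 3: 21 -> fault, frames (79 38 21)
pos 4: 38 -> hit
pos 5: 64 -> fault, evict 79, frames (21 38 64)
pos 6: 21 -> hit
pos 7: 64 -> hit
pos 8: 47 -> fault, evict 38, frames (21 64 47)
At position 8, page 38 is evicted.

38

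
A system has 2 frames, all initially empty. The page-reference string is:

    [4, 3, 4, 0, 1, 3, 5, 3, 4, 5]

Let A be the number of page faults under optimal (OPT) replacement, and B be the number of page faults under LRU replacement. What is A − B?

-2

Under OPT: F F . F F . F . F . → 6 faults.
Under LRU: F F . F F F F . F F → 8 faults.
A − B = 6 − 8 = -2.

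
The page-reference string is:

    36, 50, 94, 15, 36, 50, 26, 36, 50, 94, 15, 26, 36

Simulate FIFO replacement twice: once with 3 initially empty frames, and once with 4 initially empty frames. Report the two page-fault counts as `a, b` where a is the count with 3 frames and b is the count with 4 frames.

10, 11

3 frames: F F F F F F F . . F F . F → 10 faults.
4 frames: F F F F . . F F F F F F F → 11 faults.
11 > 10: adding a frame increased faults — Belady's anomaly.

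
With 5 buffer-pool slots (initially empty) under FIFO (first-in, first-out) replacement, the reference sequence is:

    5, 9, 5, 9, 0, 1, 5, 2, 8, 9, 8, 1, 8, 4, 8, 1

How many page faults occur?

5: fault, frames [5]
9: fault, frames [5, 9]
5: hit
9: hit
0: fault, frames [5, 9, 0]
1: fault, frames [5, 9, 0, 1]
5: hit
2: fault, frames [5, 9, 0, 1, 2]
8: fault, evict 5, frames [9, 0, 1, 2, 8]
9: hit
8: hit
1: hit
8: hit
4: fault, evict 9, frames [0, 1, 2, 8, 4]
8: hit
1: hit
Page faults: 7.

7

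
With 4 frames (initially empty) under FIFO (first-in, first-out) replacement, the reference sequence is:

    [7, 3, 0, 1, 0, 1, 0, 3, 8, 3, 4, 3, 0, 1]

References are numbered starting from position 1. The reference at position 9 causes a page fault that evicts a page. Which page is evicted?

7

pos 1: 7 -> fault, frames (7)
pos 2: 3 -> fault, frames (7 3)
pos 3: 0 -> fault, frames (7 3 0)
pos 4: 1 -> fault, frames (7 3 0 1)
pos 5: 0 -> hit
pos 6: 1 -> hit
pos 7: 0 -> hit
pos 8: 3 -> hit
pos 9: 8 -> fault, evict 7, frames (3 0 1 8)
At position 9, page 7 is evicted.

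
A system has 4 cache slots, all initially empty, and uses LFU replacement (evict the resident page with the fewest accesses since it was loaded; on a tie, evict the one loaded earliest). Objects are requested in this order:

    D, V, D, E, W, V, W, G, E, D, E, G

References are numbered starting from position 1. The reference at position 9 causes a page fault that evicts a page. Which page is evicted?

pos 1: D → miss, frames (D)
pos 2: V → miss, frames (D V)
pos 3: D → hit
pos 4: E → miss, frames (D V E)
pos 5: W → miss, frames (D V E W)
pos 6: V → hit
pos 7: W → hit
pos 8: G → miss, evict E, frames (D V W G)
pos 9: E → miss, evict G, frames (D V W E)
At position 9, page G is evicted.

G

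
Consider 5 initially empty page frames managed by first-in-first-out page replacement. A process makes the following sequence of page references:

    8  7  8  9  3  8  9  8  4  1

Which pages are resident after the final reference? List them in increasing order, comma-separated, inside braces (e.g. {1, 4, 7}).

8: miss, frames (8)
7: miss, frames (8 7)
8: hit
9: miss, frames (8 7 9)
3: miss, frames (8 7 9 3)
8: hit
9: hit
8: hit
4: miss, frames (8 7 9 3 4)
1: miss, evict 8, frames (7 9 3 4 1)

{1, 3, 4, 7, 9}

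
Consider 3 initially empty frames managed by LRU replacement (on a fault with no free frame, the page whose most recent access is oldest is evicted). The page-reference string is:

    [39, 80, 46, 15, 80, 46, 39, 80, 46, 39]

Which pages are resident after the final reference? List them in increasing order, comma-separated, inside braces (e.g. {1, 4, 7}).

{39, 46, 80}

39 → fault, frames {39}
80 → fault, frames {39,80}
46 → fault, frames {39,80,46}
15 → fault, evict 39, frames {80,46,15}
80 → hit
46 → hit
39 → fault, evict 15, frames {80,46,39}
80 → hit
46 → hit
39 → hit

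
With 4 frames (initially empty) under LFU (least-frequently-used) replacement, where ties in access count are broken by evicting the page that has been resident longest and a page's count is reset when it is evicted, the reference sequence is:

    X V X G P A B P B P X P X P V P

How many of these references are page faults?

7

X -> miss, frames {X}
V -> miss, frames {X,V}
X -> hit
G -> miss, frames {X,V,G}
P -> miss, frames {X,V,G,P}
A -> miss, evict V, frames {X,G,P,A}
B -> miss, evict G, frames {X,P,A,B}
P -> hit
B -> hit
P -> hit
X -> hit
P -> hit
X -> hit
P -> hit
V -> miss, evict A, frames {X,P,B,V}
P -> hit
Page faults: 7.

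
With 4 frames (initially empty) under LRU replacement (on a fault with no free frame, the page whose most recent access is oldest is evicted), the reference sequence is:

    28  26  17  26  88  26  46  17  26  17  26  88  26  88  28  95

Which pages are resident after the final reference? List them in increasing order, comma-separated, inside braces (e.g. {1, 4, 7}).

{26, 28, 88, 95}

28 -> miss, frames {28}
26 -> miss, frames {28,26}
17 -> miss, frames {28,26,17}
26 -> hit
88 -> miss, frames {28,17,26,88}
26 -> hit
46 -> miss, evict 28, frames {17,88,26,46}
17 -> hit
26 -> hit
17 -> hit
26 -> hit
88 -> hit
26 -> hit
88 -> hit
28 -> miss, evict 46, frames {17,26,88,28}
95 -> miss, evict 17, frames {26,88,28,95}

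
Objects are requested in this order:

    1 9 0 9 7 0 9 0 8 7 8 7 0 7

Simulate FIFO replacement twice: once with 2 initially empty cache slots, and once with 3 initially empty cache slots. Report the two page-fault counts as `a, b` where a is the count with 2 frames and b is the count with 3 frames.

9, 5

2 frames: F F F . F . F F F F . . F . → 9 faults.
3 frames: F F F . F . . . F . . . . . → 5 faults.
5 < 9: adding a frame reduced faults, as is typical.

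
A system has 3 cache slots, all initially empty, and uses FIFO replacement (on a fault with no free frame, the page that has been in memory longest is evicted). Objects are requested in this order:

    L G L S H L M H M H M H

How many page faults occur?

L -> fault, frames (L)
G -> fault, frames (L G)
L -> hit
S -> fault, frames (L G S)
H -> fault, evict L, frames (G S H)
L -> fault, evict G, frames (S H L)
M -> fault, evict S, frames (H L M)
H -> hit
M -> hit
H -> hit
M -> hit
H -> hit
Page faults: 6.

6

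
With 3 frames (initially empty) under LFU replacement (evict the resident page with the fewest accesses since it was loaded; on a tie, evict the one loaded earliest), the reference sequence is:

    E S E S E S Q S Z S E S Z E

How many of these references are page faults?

E: fault, frames [E]
S: fault, frames [E, S]
E: hit
S: hit
E: hit
S: hit
Q: fault, frames [E, S, Q]
S: hit
Z: fault, evict Q, frames [E, S, Z]
S: hit
E: hit
S: hit
Z: hit
E: hit
Page faults: 4.

4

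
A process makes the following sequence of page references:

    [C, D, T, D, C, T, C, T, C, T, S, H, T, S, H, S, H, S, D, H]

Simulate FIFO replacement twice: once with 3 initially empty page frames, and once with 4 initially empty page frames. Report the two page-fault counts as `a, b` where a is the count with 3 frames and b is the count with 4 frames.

3 frames: F F F . . . . . . . F F . . . . . . F . → 6 faults.
4 frames: F F F . . . . . . . F F . . . . . . . . → 5 faults.
5 < 6: adding a frame reduced faults, as is typical.

6, 5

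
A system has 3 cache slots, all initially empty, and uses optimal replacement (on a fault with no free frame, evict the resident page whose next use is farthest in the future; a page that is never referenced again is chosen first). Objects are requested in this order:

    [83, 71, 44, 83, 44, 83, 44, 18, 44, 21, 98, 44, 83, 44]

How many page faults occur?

6

83 → miss, frames [83]
71 → miss, frames [83, 71]
44 → miss, frames [83, 71, 44]
83 → hit
44 → hit
83 → hit
44 → hit
18 → miss, evict 71, frames [83, 44, 18]
44 → hit
21 → miss, evict 18, frames [83, 44, 21]
98 → miss, evict 21, frames [83, 44, 98]
44 → hit
83 → hit
44 → hit
Page faults: 6.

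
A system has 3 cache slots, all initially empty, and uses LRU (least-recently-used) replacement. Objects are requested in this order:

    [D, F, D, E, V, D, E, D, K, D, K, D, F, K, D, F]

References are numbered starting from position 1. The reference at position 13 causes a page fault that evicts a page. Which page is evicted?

pos 1: D: fault, frames [D]
pos 2: F: fault, frames [D, F]
pos 3: D: hit
pos 4: E: fault, frames [F, D, E]
pos 5: V: fault, evict F, frames [D, E, V]
pos 6: D: hit
pos 7: E: hit
pos 8: D: hit
pos 9: K: fault, evict V, frames [E, D, K]
pos 10: D: hit
pos 11: K: hit
pos 12: D: hit
pos 13: F: fault, evict E, frames [K, D, F]
At position 13, page E is evicted.

E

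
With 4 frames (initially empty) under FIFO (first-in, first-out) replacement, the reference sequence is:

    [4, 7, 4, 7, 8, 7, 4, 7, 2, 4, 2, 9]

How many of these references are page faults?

5

4 → fault, frames (4)
7 → fault, frames (4 7)
4 → hit
7 → hit
8 → fault, frames (4 7 8)
7 → hit
4 → hit
7 → hit
2 → fault, frames (4 7 8 2)
4 → hit
2 → hit
9 → fault, evict 4, frames (7 8 2 9)
Page faults: 5.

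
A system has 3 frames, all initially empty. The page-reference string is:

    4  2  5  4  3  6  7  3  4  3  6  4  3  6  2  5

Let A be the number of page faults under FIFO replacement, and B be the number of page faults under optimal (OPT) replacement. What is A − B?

Under FIFO: F F F . F F F . F F F . . . F F → 11 faults.
Under OPT: F F F . F F F . . . F . . . F F → 9 faults.
A − B = 11 − 9 = 2.

2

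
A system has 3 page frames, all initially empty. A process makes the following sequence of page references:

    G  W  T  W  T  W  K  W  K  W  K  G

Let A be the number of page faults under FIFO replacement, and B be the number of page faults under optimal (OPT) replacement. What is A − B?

Under FIFO: F F F . . . F . . . . F → 5 faults.
Under OPT: F F F . . . F . . . . . → 4 faults.
A − B = 5 − 4 = 1.

1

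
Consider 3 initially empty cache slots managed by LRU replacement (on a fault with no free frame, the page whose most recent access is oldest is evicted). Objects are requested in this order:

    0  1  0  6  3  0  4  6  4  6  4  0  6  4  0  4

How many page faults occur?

0: miss, frames (0)
1: miss, frames (0 1)
0: hit
6: miss, frames (1 0 6)
3: miss, evict 1, frames (0 6 3)
0: hit
4: miss, evict 6, frames (3 0 4)
6: miss, evict 3, frames (0 4 6)
4: hit
6: hit
4: hit
0: hit
6: hit
4: hit
0: hit
4: hit
Page faults: 6.

6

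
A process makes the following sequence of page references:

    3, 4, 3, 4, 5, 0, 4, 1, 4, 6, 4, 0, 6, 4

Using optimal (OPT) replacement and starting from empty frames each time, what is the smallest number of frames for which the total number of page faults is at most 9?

2

f=1: 14 faults
f=2: 8 faults
f=3: 6 faults
f=4: 6 faults
f=5: 6 faults
f=6: 6 faults
Smallest f with faults ≤ 9 is 2.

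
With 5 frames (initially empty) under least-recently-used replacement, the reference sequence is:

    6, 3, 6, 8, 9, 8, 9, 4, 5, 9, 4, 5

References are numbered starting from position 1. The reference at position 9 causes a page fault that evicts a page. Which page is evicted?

3

pos 1: 6: fault, frames (6)
pos 2: 3: fault, frames (6 3)
pos 3: 6: hit
pos 4: 8: fault, frames (3 6 8)
pos 5: 9: fault, frames (3 6 8 9)
pos 6: 8: hit
pos 7: 9: hit
pos 8: 4: fault, frames (3 6 8 9 4)
pos 9: 5: fault, evict 3, frames (6 8 9 4 5)
At position 9, page 3 is evicted.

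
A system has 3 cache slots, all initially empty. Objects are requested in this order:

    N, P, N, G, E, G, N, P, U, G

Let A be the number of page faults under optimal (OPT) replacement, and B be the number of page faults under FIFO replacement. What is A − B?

Under OPT: F F . F F . . F F . → 6 faults.
Under FIFO: F F . F F . F F F F → 8 faults.
A − B = 6 − 8 = -2.

-2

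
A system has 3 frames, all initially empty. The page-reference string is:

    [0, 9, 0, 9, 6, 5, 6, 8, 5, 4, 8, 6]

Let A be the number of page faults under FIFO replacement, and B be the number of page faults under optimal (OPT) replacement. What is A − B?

1

Under FIFO: F F . . F F . F . F . F → 7 faults.
Under OPT: F F . . F F . F . F . . → 6 faults.
A − B = 7 − 6 = 1.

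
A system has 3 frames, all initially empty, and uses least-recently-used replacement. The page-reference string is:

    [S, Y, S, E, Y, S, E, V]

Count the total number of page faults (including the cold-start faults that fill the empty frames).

4

S -> miss, frames (S)
Y -> miss, frames (S Y)
S -> hit
E -> miss, frames (Y S E)
Y -> hit
S -> hit
E -> hit
V -> miss, evict Y, frames (S E V)
Page faults: 4.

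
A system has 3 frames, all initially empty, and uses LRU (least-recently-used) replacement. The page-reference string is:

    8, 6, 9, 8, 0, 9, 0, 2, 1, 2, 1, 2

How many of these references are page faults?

6

8 -> fault, frames (8)
6 -> fault, frames (8 6)
9 -> fault, frames (8 6 9)
8 -> hit
0 -> fault, evict 6, frames (9 8 0)
9 -> hit
0 -> hit
2 -> fault, evict 8, frames (9 0 2)
1 -> fault, evict 9, frames (0 2 1)
2 -> hit
1 -> hit
2 -> hit
Page faults: 6.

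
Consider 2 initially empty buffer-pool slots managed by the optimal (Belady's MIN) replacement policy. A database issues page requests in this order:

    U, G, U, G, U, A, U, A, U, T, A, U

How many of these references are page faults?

U → fault, frames {U}
G → fault, frames {U,G}
U → hit
G → hit
U → hit
A → fault, evict G, frames {U,A}
U → hit
A → hit
U → hit
T → fault, evict U, frames {A,T}
A → hit
U → fault, evict T, frames {A,U}
Page faults: 5.

5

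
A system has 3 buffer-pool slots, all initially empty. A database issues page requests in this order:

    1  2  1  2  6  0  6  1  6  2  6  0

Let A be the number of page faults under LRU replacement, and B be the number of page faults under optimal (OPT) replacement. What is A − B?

Under LRU: F F . . F F . F . F . F → 7 faults.
Under OPT: F F . . F F . . . F . . → 5 faults.
A − B = 7 − 5 = 2.

2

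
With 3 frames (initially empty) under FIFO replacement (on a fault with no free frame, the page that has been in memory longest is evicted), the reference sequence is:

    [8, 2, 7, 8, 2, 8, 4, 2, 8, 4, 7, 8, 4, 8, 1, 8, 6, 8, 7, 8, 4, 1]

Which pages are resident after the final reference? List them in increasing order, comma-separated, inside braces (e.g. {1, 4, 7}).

8 → fault, frames {8}
2 → fault, frames {8,2}
7 → fault, frames {8,2,7}
8 → hit
2 → hit
8 → hit
4 → fault, evict 8, frames {2,7,4}
2 → hit
8 → fault, evict 2, frames {7,4,8}
4 → hit
7 → hit
8 → hit
4 → hit
8 → hit
1 → fault, evict 7, frames {4,8,1}
8 → hit
6 → fault, evict 4, frames {8,1,6}
8 → hit
7 → fault, evict 8, frames {1,6,7}
8 → fault, evict 1, frames {6,7,8}
4 → fault, evict 6, frames {7,8,4}
1 → fault, evict 7, frames {8,4,1}

{1, 4, 8}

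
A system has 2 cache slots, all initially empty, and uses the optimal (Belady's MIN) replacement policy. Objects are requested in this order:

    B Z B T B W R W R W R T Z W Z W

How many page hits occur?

9

B → fault, frames {B}
Z → fault, frames {B,Z}
B → hit
T → fault, evict Z, frames {B,T}
B → hit
W → fault, evict B, frames {T,W}
R → fault, evict T, frames {W,R}
W → hit
R → hit
W → hit
R → hit
T → fault, evict R, frames {W,T}
Z → fault, evict T, frames {W,Z}
W → hit
Z → hit
W → hit
Hits: 9.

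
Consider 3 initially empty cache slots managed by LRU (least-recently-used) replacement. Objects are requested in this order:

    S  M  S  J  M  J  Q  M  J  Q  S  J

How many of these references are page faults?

5

S: fault, frames {S}
M: fault, frames {S,M}
S: hit
J: fault, frames {M,S,J}
M: hit
J: hit
Q: fault, evict S, frames {M,J,Q}
M: hit
J: hit
Q: hit
S: fault, evict M, frames {J,Q,S}
J: hit
Page faults: 5.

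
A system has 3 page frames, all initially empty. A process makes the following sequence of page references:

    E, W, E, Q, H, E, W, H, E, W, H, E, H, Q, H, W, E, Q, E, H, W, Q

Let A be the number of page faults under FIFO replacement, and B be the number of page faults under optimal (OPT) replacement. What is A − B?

4

Under FIFO: F F . F F F F . . . . . . F F . F . . . F F → 11 faults.
Under OPT: F F . F F . . . . . . . . F . . F . . . F . → 7 faults.
A − B = 11 − 7 = 4.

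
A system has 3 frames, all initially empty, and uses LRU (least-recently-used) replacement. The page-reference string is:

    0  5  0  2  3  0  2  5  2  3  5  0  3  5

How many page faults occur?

0 -> fault, frames (0)
5 -> fault, frames (0 5)
0 -> hit
2 -> fault, frames (5 0 2)
3 -> fault, evict 5, frames (0 2 3)
0 -> hit
2 -> hit
5 -> fault, evict 3, frames (0 2 5)
2 -> hit
3 -> fault, evict 0, frames (5 2 3)
5 -> hit
0 -> fault, evict 2, frames (3 5 0)
3 -> hit
5 -> hit
Page faults: 7.

7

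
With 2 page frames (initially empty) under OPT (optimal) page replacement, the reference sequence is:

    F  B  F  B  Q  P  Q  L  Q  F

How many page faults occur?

F: fault, frames {F}
B: fault, frames {F,B}
F: hit
B: hit
Q: fault, evict B, frames {F,Q}
P: fault, evict F, frames {Q,P}
Q: hit
L: fault, evict P, frames {Q,L}
Q: hit
F: fault, evict L, frames {Q,F}
Page faults: 6.

6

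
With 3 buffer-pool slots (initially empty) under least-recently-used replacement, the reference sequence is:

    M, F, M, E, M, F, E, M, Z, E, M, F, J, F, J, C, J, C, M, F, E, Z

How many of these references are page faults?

M: fault, frames (M)
F: fault, frames (M F)
M: hit
E: fault, frames (F M E)
M: hit
F: hit
E: hit
M: hit
Z: fault, evict F, frames (E M Z)
E: hit
M: hit
F: fault, evict Z, frames (E M F)
J: fault, evict E, frames (M F J)
F: hit
J: hit
C: fault, evict M, frames (F J C)
J: hit
C: hit
M: fault, evict F, frames (J C M)
F: fault, evict J, frames (C M F)
E: fault, evict C, frames (M F E)
Z: fault, evict M, frames (F E Z)
Page faults: 11.

11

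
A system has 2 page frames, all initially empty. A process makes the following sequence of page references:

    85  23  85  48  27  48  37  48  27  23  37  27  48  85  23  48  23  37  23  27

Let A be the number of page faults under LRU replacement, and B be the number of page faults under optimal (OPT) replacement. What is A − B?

2

Under LRU: F F . F F . F . F F F F F F F F . F . F → 15 faults.
Under OPT: F F . F F . F . F F . F F F . F . F . F → 13 faults.
A − B = 15 − 13 = 2.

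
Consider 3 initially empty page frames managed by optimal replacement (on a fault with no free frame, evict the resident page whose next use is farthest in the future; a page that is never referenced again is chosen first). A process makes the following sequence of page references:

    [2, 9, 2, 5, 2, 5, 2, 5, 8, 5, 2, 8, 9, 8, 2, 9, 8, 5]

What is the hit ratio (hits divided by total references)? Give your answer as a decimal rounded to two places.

0.67

2 → miss, frames {2}
9 → miss, frames {2,9}
2 → hit
5 → miss, frames {2,9,5}
2 → hit
5 → hit
2 → hit
5 → hit
8 → miss, evict 9, frames {2,5,8}
5 → hit
2 → hit
8 → hit
9 → miss, evict 5, frames {2,8,9}
8 → hit
2 → hit
9 → hit
8 → hit
5 → miss, evict 9, frames {2,8,5}
Hits: 12 of 18 references → 12/18 = 0.6667.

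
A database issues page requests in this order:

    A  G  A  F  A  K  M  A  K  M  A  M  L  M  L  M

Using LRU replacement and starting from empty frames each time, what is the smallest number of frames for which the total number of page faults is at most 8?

f=1: 16 faults
f=2: 10 faults
f=3: 6 faults
f=4: 6 faults
f=5: 6 faults
f=6: 6 faults
Smallest f with faults ≤ 8 is 3.

3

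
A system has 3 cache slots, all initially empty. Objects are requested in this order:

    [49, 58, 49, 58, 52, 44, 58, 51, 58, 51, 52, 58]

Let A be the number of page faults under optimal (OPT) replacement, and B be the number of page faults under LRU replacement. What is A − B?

-1

Under OPT: F F . . F F . F . . . . → 5 faults.
Under LRU: F F . . F F . F . . F . → 6 faults.
A − B = 5 − 6 = -1.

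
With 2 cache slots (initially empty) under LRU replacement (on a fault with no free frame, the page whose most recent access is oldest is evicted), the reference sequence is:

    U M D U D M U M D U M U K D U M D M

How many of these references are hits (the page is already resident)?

4

U -> miss, frames {U}
M -> miss, frames {U,M}
D -> miss, evict U, frames {M,D}
U -> miss, evict M, frames {D,U}
D -> hit
M -> miss, evict U, frames {D,M}
U -> miss, evict D, frames {M,U}
M -> hit
D -> miss, evict U, frames {M,D}
U -> miss, evict M, frames {D,U}
M -> miss, evict D, frames {U,M}
U -> hit
K -> miss, evict M, frames {U,K}
D -> miss, evict U, frames {K,D}
U -> miss, evict K, frames {D,U}
M -> miss, evict D, frames {U,M}
D -> miss, evict U, frames {M,D}
M -> hit
Hits: 4.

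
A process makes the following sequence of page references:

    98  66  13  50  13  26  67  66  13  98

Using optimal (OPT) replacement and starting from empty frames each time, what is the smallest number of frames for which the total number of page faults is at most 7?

f=1: 10 faults
f=2: 8 faults
f=3: 7 faults
f=4: 6 faults
f=5: 6 faults
f=6: 6 faults
Smallest f with faults ≤ 7 is 3.

3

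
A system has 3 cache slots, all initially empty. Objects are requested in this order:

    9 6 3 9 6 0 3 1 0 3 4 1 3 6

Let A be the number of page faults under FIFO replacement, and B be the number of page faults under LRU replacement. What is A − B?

-1

Under FIFO: F F F . . F . F . . F . F F → 8 faults.
Under LRU: F F F . . F F F . . F F . F → 9 faults.
A − B = 8 − 9 = -1.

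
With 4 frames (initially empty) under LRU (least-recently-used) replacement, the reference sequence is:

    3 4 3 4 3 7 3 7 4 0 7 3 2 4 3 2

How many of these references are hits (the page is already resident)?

3: miss, frames [3]
4: miss, frames [3, 4]
3: hit
4: hit
3: hit
7: miss, frames [4, 3, 7]
3: hit
7: hit
4: hit
0: miss, frames [3, 7, 4, 0]
7: hit
3: hit
2: miss, evict 4, frames [0, 7, 3, 2]
4: miss, evict 0, frames [7, 3, 2, 4]
3: hit
2: hit
Hits: 10.

10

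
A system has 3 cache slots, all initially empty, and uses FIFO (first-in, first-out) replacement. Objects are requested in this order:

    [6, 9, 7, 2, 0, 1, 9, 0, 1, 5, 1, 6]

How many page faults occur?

6 -> fault, frames {6}
9 -> fault, frames {6,9}
7 -> fault, frames {6,9,7}
2 -> fault, evict 6, frames {9,7,2}
0 -> fault, evict 9, frames {7,2,0}
1 -> fault, evict 7, frames {2,0,1}
9 -> fault, evict 2, frames {0,1,9}
0 -> hit
1 -> hit
5 -> fault, evict 0, frames {1,9,5}
1 -> hit
6 -> fault, evict 1, frames {9,5,6}
Page faults: 9.

9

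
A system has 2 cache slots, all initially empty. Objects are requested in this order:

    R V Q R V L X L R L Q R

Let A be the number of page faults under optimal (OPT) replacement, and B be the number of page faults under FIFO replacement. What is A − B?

-3

Under OPT: F F F . F F F . F . F . → 8 faults.
Under FIFO: F F F F F F F . F F F F → 11 faults.
A − B = 8 − 11 = -3.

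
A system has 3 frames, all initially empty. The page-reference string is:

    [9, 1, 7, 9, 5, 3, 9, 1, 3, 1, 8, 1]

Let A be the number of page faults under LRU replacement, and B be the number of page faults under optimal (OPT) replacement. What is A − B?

Under LRU: F F F . F F . F . . F . → 7 faults.
Under OPT: F F F . F F . . . . F . → 6 faults.
A − B = 7 − 6 = 1.

1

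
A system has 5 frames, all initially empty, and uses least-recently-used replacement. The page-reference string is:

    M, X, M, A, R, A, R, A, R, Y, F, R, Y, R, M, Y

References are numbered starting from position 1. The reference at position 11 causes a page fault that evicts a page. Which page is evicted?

pos 1: M: miss, frames (M)
pos 2: X: miss, frames (M X)
pos 3: M: hit
pos 4: A: miss, frames (X M A)
pos 5: R: miss, frames (X M A R)
pos 6: A: hit
pos 7: R: hit
pos 8: A: hit
pos 9: R: hit
pos 10: Y: miss, frames (X M A R Y)
pos 11: F: miss, evict X, frames (M A R Y F)
At position 11, page X is evicted.

X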